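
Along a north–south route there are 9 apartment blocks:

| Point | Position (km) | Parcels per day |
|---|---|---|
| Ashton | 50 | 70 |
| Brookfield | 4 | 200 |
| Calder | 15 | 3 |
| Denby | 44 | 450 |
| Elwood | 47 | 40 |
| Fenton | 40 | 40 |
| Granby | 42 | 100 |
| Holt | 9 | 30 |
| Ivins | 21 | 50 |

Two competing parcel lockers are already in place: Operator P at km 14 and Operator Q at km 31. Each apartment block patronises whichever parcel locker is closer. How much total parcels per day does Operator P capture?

283

The indifferent point is the midpoint (14+31)/2 = 22.5; apartment blocks left of it (closer to Operator P at 14) go to Operator P, those right go to Operator Q.
  Brookfield at 4 (w=200) → Operator P
  Holt at 9 (w=30) → Operator P
  Calder at 15 (w=3) → Operator P
  Ivins at 21 (w=50) → Operator P
  Fenton at 40 (w=40) → Operator Q
  Granby at 42 (w=100) → Operator Q
  Denby at 44 (w=450) → Operator Q
  Elwood at 47 (w=40) → Operator Q
  Ashton at 50 (w=70) → Operator Q
Operator P captures 283; Operator Q captures 700.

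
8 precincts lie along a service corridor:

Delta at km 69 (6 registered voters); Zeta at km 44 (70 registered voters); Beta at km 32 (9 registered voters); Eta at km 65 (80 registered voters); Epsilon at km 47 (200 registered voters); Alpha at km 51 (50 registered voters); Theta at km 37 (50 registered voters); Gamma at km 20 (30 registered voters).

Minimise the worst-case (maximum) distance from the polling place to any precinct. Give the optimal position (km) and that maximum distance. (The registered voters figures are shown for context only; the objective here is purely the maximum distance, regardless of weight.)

The 1-center on a line is the midpoint of the two extreme points: leftmost at 20, rightmost at 69.
Optimal location = (20 + 69)/2 = 44.5; maximum distance = (69 − 20)/2 = 24.5.

location 44.5, max distance 24.5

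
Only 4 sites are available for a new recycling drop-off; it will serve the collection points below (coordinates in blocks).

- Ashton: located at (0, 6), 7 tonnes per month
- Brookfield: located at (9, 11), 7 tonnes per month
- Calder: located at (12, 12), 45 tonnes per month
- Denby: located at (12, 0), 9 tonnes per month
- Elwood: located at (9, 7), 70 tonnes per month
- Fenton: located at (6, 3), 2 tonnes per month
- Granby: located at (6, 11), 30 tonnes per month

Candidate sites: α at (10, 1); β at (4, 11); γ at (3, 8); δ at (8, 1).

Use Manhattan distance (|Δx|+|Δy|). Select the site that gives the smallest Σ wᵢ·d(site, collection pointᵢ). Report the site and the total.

Total weighted distance at each candidate:
  α (10, 1): total = 1716
  β (4, 11): total = 1384
  γ (3, 8): total = 1522
  δ (8, 1): total = 1746
Minimum is at β with total 1384 blocks.

β, total 1384 blocks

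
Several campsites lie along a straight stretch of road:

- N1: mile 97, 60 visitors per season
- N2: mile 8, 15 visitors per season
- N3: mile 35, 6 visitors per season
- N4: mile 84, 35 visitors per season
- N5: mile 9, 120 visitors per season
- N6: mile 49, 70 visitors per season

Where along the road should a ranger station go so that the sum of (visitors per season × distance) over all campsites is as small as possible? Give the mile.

x = 49

For a sum of weighted absolute distances on a line, the optimum is the weighted median (not the mean). Total weight W = 306; half-weight = 153.
Sort by position and accumulate weight:
  mile 8 (N2, w=15) → cum 15
  mile 9 (N5, w=120) → cum 135
  mile 35 (N3, w=6) → cum 141
  mile 49 (N6, w=70) → cum 211  ≥ 153 → median here
  mile 84 (N4, w=35) → cum 246
  mile 97 (N1, w=60) → cum 306
Optimal location: mile 49.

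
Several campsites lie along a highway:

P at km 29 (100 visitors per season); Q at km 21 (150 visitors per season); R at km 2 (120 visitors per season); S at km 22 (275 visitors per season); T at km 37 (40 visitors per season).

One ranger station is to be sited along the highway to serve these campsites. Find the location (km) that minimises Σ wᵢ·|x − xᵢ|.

For a sum of weighted absolute distances on a line, the optimum is the weighted median (not the mean). Total weight W = 685; half-weight = 342.5.
Sort by position and accumulate weight:
  km 2 (R, w=120) → cum 120
  km 21 (Q, w=150) → cum 270
  km 22 (S, w=275) → cum 545  ≥ 342.5 → median here
  km 29 (P, w=100) → cum 645
  km 37 (T, w=40) → cum 685
Optimal location: km 22.

x = 22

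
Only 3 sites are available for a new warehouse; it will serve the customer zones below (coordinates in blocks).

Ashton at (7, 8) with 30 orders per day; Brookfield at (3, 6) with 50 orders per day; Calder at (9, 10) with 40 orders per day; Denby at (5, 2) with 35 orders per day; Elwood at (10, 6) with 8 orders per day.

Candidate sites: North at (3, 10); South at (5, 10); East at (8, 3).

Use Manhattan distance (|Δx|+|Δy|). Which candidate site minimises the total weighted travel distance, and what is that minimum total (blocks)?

Total weighted distance at each candidate:
  North (3, 10): total = 1058
  South (5, 10): total = 932
  East (8, 3): total = 1080
Minimum is at South with total 932 blocks.

South, total 932 blocks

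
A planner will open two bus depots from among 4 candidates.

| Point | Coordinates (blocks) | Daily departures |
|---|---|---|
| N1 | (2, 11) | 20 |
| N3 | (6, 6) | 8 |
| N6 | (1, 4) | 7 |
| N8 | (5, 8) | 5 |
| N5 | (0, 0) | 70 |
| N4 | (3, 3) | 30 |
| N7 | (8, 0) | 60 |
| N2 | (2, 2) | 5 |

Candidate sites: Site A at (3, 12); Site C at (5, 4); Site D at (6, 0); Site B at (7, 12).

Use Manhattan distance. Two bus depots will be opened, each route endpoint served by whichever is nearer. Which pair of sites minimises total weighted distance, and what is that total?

{Site C, Site D}, total 927

Evaluate every pair (each demand assigned to the nearer of the two):
  {Site C, Site D}: total = 927
  {Site A, Site D}: total = 931
  {Site D, Site B}: total = 1011
  {Site A, Site C}: total = 1277
  {Site C, Site B}: total = 1357
  {Site A, Site B}: total = 2351
Best pair: {Site C, Site D} with total 927.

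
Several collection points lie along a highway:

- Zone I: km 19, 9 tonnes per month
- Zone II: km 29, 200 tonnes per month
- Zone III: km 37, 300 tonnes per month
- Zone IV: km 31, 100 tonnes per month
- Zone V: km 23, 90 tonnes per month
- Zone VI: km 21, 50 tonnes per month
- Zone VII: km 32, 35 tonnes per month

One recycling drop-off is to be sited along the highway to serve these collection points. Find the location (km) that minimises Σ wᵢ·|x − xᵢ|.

For a sum of weighted absolute distances on a line, the optimum is the weighted median (not the mean). Total weight W = 784; half-weight = 392.
Sort by position and accumulate weight:
  km 19 (Zone I, w=9) → cum 9
  km 21 (Zone VI, w=50) → cum 59
  km 23 (Zone V, w=90) → cum 149
  km 29 (Zone II, w=200) → cum 349
  km 31 (Zone IV, w=100) → cum 449  ≥ 392 → median here
  km 32 (Zone VII, w=35) → cum 484
  km 37 (Zone III, w=300) → cum 784
Optimal location: km 31.

x = 31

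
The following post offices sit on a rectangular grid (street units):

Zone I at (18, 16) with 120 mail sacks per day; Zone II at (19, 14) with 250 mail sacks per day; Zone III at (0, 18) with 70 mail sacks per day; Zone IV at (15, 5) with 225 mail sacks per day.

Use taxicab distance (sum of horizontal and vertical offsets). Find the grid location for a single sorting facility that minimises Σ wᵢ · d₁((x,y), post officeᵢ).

(18, 14)

Manhattan distance separates: Σwᵢ(|x−xᵢ|+|y−yᵢ|) = Σwᵢ|x−xᵢ| + Σwᵢ|y−yᵢ|, so x and y are optimised independently as 1-D weighted medians.
Total weight W = 665; half = 332.5.
x-coordinate, sorted with cumulative weight:
  x=0 (Zone III, w=70) cum 70
  x=15 (Zone IV, w=225) cum 295
  x=18 (Zone I, w=120) cum 415  ← median
  x=19 (Zone II, w=250) cum 665
⇒ x* = 18
y-coordinate, sorted with cumulative weight:
  y=5 (Zone IV, w=225) cum 225
  y=14 (Zone II, w=250) cum 475  ← median
  y=16 (Zone I, w=120) cum 595
  y=18 (Zone III, w=70) cum 665
⇒ y* = 14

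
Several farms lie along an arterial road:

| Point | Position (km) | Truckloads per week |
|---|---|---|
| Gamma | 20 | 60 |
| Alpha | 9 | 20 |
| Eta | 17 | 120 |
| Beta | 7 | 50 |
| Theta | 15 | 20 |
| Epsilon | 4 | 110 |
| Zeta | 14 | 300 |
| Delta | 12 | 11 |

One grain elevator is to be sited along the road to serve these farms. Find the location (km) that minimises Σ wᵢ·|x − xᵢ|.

For a sum of weighted absolute distances on a line, the optimum is the weighted median (not the mean). Total weight W = 691; half-weight = 345.5.
Sort by position and accumulate weight:
  km 4 (Epsilon, w=110) → cum 110
  km 7 (Beta, w=50) → cum 160
  km 9 (Alpha, w=20) → cum 180
  km 12 (Delta, w=11) → cum 191
  km 14 (Zeta, w=300) → cum 491  ≥ 345.5 → median here
  km 15 (Theta, w=20) → cum 511
  km 17 (Eta, w=120) → cum 631
  km 20 (Gamma, w=60) → cum 691
Optimal location: km 14.

x = 14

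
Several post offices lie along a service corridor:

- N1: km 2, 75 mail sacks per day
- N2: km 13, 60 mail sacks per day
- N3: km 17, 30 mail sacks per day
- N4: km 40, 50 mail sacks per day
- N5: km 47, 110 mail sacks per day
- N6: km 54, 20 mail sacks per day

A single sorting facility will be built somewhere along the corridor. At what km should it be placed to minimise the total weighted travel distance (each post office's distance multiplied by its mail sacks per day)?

For a sum of weighted absolute distances on a line, the optimum is the weighted median (not the mean). Total weight W = 345; half-weight = 172.5.
Sort by position and accumulate weight:
  km 2 (N1, w=75) → cum 75
  km 13 (N2, w=60) → cum 135
  km 17 (N3, w=30) → cum 165
  km 40 (N4, w=50) → cum 215  ≥ 172.5 → median here
  km 47 (N5, w=110) → cum 325
  km 54 (N6, w=20) → cum 345
Optimal location: km 40.

x = 40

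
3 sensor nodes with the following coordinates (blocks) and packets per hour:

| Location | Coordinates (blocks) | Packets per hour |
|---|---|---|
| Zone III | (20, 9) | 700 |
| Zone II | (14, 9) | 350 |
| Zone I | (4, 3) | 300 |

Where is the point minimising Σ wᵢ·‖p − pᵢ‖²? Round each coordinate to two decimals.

(14.89, 7.67)

The minimiser of Σwᵢ‖p−pᵢ‖² is the weighted centroid p* = (Σwᵢpᵢ)/(Σwᵢ).
Σwᵢ = 1350.
Σwᵢxᵢ = 700·20 + 350·14 + 300·4 = 20100.
Σwᵢyᵢ = 700·9 + 350·9 + 300·3 = 10350.
x* = 20100/1350 = 14.89, y* = 10350/1350 = 7.67.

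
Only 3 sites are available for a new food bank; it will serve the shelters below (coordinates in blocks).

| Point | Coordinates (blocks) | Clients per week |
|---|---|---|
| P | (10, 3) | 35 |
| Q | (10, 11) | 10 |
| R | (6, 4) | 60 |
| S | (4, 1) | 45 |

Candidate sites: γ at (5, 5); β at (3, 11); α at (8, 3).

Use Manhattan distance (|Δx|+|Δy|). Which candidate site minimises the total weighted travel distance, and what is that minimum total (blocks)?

α, total 620 blocks

Total weighted distance at each candidate:
  γ (5, 5): total = 700
  β (3, 11): total = 1690
  α (8, 3): total = 620
Minimum is at α with total 620 blocks.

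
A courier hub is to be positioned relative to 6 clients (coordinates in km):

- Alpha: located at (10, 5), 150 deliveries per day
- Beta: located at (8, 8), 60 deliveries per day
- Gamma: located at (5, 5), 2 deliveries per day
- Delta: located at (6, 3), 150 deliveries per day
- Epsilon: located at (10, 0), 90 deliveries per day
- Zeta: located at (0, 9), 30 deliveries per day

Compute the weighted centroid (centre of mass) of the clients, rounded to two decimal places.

(7.86, 4.07)

The minimiser of Σwᵢ‖p−pᵢ‖² is the weighted centroid p* = (Σwᵢpᵢ)/(Σwᵢ).
Σwᵢ = 482.
Σwᵢxᵢ = 150·10 + 60·8 + 2·5 + 150·6 + 90·10 + 30·0 = 3790.
Σwᵢyᵢ = 150·5 + 60·8 + 2·5 + 150·3 + 90·0 + 30·9 = 1960.
x* = 3790/482 = 7.86, y* = 1960/482 = 4.07.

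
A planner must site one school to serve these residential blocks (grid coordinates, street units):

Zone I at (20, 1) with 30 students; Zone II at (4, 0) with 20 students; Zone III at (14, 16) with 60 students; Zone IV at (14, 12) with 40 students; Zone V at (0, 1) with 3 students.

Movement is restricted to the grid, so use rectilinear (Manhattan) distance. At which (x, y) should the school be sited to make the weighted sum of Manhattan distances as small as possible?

(14, 12)

Manhattan distance separates: Σwᵢ(|x−xᵢ|+|y−yᵢ|) = Σwᵢ|x−xᵢ| + Σwᵢ|y−yᵢ|, so x and y are optimised independently as 1-D weighted medians.
Total weight W = 153; half = 76.5.
x-coordinate, sorted with cumulative weight:
  x=0 (Zone V, w=3) cum 3
  x=4 (Zone II, w=20) cum 23
  x=14 (Zone III, w=60) cum 83  ← median
  x=14 (Zone IV, w=40) cum 123
  x=20 (Zone I, w=30) cum 153
⇒ x* = 14
y-coordinate, sorted with cumulative weight:
  y=0 (Zone II, w=20) cum 20
  y=1 (Zone I, w=30) cum 50
  y=1 (Zone V, w=3) cum 53
  y=12 (Zone IV, w=40) cum 93  ← median
  y=16 (Zone III, w=60) cum 153
⇒ y* = 12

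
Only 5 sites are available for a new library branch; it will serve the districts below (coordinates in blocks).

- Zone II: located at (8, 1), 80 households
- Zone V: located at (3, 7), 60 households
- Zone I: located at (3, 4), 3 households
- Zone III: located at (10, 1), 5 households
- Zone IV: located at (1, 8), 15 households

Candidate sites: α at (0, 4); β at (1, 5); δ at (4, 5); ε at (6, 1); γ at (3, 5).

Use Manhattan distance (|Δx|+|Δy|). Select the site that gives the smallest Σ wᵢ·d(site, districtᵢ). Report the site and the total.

ε, total 918 blocks

Total weighted distance at each candidate:
  α (0, 4): total = 1389
  β (1, 5): total = 1239
  δ (4, 5): total = 966
  ε (6, 1): total = 918
  γ (3, 5): total = 973
Minimum is at ε with total 918 blocks.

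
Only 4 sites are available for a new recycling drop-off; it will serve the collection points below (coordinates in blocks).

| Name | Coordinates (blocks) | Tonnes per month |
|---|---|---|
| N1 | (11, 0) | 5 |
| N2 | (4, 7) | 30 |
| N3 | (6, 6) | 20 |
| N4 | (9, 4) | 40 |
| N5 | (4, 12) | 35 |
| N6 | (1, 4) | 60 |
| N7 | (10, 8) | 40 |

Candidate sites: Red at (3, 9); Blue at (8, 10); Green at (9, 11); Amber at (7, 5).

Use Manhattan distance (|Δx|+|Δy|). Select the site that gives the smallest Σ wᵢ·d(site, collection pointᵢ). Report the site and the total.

Total weighted distance at each candidate:
  Red (3, 9): total = 1615
  Blue (8, 10): total = 1825
  Green (9, 11): total = 2045
  Amber (7, 5): total = 1365
Minimum is at Amber with total 1365 blocks.

Amber, total 1365 blocks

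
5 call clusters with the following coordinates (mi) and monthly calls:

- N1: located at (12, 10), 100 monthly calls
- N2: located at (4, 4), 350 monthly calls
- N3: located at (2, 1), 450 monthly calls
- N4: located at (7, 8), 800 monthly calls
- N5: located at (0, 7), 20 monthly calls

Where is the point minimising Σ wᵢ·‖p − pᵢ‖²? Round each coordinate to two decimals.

(5.29, 5.46)

The minimiser of Σwᵢ‖p−pᵢ‖² is the weighted centroid p* = (Σwᵢpᵢ)/(Σwᵢ).
Σwᵢ = 1720.
Σwᵢxᵢ = 100·12 + 350·4 + 450·2 + 800·7 + 20·0 = 9100.
Σwᵢyᵢ = 100·10 + 350·4 + 450·1 + 800·8 + 20·7 = 9390.
x* = 9100/1720 = 5.29, y* = 9390/1720 = 5.46.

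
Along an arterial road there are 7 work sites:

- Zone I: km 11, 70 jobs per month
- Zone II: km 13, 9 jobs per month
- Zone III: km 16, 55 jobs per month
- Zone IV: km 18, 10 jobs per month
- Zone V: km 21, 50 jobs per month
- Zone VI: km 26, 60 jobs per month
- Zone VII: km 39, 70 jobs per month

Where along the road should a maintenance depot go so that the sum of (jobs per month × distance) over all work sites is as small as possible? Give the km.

For a sum of weighted absolute distances on a line, the optimum is the weighted median (not the mean). Total weight W = 324; half-weight = 162.
Sort by position and accumulate weight:
  km 11 (Zone I, w=70) → cum 70
  km 13 (Zone II, w=9) → cum 79
  km 16 (Zone III, w=55) → cum 134
  km 18 (Zone IV, w=10) → cum 144
  km 21 (Zone V, w=50) → cum 194  ≥ 162 → median here
  km 26 (Zone VI, w=60) → cum 254
  km 39 (Zone VII, w=70) → cum 324
Optimal location: km 21.

x = 21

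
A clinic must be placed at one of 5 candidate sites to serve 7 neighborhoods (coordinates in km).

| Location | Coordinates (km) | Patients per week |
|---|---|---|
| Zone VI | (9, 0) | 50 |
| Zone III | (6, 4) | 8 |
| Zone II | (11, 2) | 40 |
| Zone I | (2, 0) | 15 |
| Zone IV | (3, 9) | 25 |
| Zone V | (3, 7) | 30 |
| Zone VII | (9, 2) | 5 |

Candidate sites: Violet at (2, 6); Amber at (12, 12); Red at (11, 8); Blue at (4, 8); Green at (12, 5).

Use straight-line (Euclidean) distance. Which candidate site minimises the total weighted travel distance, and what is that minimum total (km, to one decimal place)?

Blue, total 1116.8 km

Total weighted distance at each candidate:
  Violet (2, 6): total = 1142.5
  Amber (12, 12): total = 1933.0
  Red (11, 8): total = 1359.2
  Blue (4, 8): total = 1116.8
  Green (12, 5): total = 1178.4
Minimum is at Blue with total 1116.8 km.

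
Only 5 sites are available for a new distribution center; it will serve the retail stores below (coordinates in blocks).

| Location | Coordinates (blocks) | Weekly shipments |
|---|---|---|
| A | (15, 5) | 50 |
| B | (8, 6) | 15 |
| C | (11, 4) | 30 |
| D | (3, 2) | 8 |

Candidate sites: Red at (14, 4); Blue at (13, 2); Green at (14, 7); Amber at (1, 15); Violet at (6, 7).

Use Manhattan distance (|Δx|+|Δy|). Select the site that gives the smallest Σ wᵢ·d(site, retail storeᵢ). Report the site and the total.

Red, total 414 blocks

Total weighted distance at each candidate:
  Red (14, 4): total = 414
  Blue (13, 2): total = 585
  Green (14, 7): total = 563
  Amber (1, 15): total = 2190
  Violet (6, 7): total = 899
Minimum is at Red with total 414 blocks.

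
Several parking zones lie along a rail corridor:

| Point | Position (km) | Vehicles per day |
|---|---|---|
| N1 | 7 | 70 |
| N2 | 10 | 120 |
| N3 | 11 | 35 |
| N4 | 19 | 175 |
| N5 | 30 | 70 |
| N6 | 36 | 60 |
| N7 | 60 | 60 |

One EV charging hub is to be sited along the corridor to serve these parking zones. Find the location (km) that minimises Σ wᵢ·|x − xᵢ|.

x = 19

For a sum of weighted absolute distances on a line, the optimum is the weighted median (not the mean). Total weight W = 590; half-weight = 295.
Sort by position and accumulate weight:
  km 7 (N1, w=70) → cum 70
  km 10 (N2, w=120) → cum 190
  km 11 (N3, w=35) → cum 225
  km 19 (N4, w=175) → cum 400  ≥ 295 → median here
  km 30 (N5, w=70) → cum 470
  km 36 (N6, w=60) → cum 530
  km 60 (N7, w=60) → cum 590
Optimal location: km 19.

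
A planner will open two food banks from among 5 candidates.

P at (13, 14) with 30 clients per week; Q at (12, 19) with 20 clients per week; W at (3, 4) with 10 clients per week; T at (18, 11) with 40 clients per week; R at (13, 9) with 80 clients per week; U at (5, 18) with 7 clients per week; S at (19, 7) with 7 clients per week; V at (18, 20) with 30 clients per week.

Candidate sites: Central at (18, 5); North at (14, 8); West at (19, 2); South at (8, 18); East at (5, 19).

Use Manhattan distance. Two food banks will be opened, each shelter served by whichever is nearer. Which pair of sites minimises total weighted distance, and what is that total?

{North, South}, total 1323

Evaluate every pair (each demand assigned to the nearer of the two):
  {North, South}: total = 1323
  {North, East}: total = 1409
  {Central, North}: total = 1624
  {North, West}: total = 1708
  {Central, South}: total = 1892
  {Central, East}: total = 2098
  {West, South}: total = 2406
  {Central, West}: total = 2593
  {West, East}: total = 2602
  {South, East}: total = 2861
Best pair: {North, South} with total 1323.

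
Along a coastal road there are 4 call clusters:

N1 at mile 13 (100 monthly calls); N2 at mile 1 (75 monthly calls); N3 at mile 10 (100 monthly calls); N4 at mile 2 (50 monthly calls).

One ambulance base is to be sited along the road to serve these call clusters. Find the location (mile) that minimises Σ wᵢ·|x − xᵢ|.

For a sum of weighted absolute distances on a line, the optimum is the weighted median (not the mean). Total weight W = 325; half-weight = 162.5.
Sort by position and accumulate weight:
  mile 1 (N2, w=75) → cum 75
  mile 2 (N4, w=50) → cum 125
  mile 10 (N3, w=100) → cum 225  ≥ 162.5 → median here
  mile 13 (N1, w=100) → cum 325
Optimal location: mile 10.

x = 10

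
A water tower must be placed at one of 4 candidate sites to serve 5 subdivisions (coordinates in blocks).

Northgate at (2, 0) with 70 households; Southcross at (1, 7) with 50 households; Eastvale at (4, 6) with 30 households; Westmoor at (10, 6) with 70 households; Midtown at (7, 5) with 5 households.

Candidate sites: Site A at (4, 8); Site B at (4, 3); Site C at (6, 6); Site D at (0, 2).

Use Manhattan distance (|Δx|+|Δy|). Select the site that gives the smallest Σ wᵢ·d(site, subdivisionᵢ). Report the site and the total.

Site C, total 1350 blocks

Total weighted distance at each candidate:
  Site A (4, 8): total = 1550
  Site B (4, 3): total = 1445
  Site C (6, 6): total = 1350
  Site D (0, 2): total = 1850
Minimum is at Site C with total 1350 blocks.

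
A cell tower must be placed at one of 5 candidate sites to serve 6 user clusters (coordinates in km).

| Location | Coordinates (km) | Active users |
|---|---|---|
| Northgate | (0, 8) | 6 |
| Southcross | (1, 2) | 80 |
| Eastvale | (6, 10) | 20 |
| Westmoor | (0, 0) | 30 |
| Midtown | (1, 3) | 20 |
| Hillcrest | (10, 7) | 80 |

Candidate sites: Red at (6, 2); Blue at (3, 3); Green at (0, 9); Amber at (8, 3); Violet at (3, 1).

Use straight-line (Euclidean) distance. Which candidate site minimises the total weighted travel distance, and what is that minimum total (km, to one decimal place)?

Total weighted distance at each candidate:
  Red (6, 2): total = 1414.9
  Blue (3, 3): total = 1178.4
  Green (0, 9): total = 1900.8
  Amber (8, 3): total = 1522.0
  Violet (3, 1): total = 1303.3
Minimum is at Blue with total 1178.4 km.

Blue, total 1178.4 km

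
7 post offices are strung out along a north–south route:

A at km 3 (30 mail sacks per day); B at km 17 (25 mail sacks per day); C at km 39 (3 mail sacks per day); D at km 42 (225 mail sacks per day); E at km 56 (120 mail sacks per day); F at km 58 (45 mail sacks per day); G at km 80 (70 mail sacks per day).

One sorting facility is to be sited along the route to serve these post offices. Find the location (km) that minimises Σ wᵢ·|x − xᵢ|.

For a sum of weighted absolute distances on a line, the optimum is the weighted median (not the mean). Total weight W = 518; half-weight = 259.
Sort by position and accumulate weight:
  km 3 (A, w=30) → cum 30
  km 17 (B, w=25) → cum 55
  km 39 (C, w=3) → cum 58
  km 42 (D, w=225) → cum 283  ≥ 259 → median here
  km 56 (E, w=120) → cum 403
  km 58 (F, w=45) → cum 448
  km 80 (G, w=70) → cum 518
Optimal location: km 42.

x = 42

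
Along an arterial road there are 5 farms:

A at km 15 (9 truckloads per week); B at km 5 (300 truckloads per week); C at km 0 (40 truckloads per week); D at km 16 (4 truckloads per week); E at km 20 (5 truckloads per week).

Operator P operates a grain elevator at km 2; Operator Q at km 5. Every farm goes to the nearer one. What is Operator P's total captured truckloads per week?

The indifferent point is the midpoint (2+5)/2 = 3.5; farms left of it (closer to Operator P at 2) go to Operator P, those right go to Operator Q.
  C at 0 (w=40) → Operator P
  B at 5 (w=300) → Operator Q
  A at 15 (w=9) → Operator Q
  D at 16 (w=4) → Operator Q
  E at 20 (w=5) → Operator Q
Operator P captures 40; Operator Q captures 318.

40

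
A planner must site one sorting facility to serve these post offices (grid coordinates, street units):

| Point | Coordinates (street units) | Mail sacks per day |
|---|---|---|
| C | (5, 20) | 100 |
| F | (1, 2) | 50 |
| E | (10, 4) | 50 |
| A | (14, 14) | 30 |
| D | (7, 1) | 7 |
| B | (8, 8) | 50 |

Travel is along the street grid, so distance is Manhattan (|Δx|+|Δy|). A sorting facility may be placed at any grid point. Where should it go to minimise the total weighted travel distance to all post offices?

(5, 8)

Manhattan distance separates: Σwᵢ(|x−xᵢ|+|y−yᵢ|) = Σwᵢ|x−xᵢ| + Σwᵢ|y−yᵢ|, so x and y are optimised independently as 1-D weighted medians.
Total weight W = 287; half = 143.5.
x-coordinate, sorted with cumulative weight:
  x=1 (F, w=50) cum 50
  x=5 (C, w=100) cum 150  ← median
  x=7 (D, w=7) cum 157
  x=8 (B, w=50) cum 207
  x=10 (E, w=50) cum 257
  x=14 (A, w=30) cum 287
⇒ x* = 5
y-coordinate, sorted with cumulative weight:
  y=1 (D, w=7) cum 7
  y=2 (F, w=50) cum 57
  y=4 (E, w=50) cum 107
  y=8 (B, w=50) cum 157  ← median
  y=14 (A, w=30) cum 187
  y=20 (C, w=100) cum 287
⇒ y* = 8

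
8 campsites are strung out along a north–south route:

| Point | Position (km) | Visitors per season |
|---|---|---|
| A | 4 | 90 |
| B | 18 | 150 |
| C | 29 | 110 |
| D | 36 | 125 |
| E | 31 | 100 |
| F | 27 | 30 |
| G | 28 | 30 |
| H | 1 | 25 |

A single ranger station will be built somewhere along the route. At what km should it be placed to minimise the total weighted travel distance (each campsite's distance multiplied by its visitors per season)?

x = 29

For a sum of weighted absolute distances on a line, the optimum is the weighted median (not the mean). Total weight W = 660; half-weight = 330.
Sort by position and accumulate weight:
  km 1 (H, w=25) → cum 25
  km 4 (A, w=90) → cum 115
  km 18 (B, w=150) → cum 265
  km 27 (F, w=30) → cum 295
  km 28 (G, w=30) → cum 325
  km 29 (C, w=110) → cum 435  ≥ 330 → median here
  km 31 (E, w=100) → cum 535
  km 36 (D, w=125) → cum 660
Optimal location: km 29.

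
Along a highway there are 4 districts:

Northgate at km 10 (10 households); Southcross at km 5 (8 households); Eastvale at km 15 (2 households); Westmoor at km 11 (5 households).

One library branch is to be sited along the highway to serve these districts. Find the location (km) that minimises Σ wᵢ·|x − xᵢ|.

For a sum of weighted absolute distances on a line, the optimum is the weighted median (not the mean). Total weight W = 25; half-weight = 12.5.
Sort by position and accumulate weight:
  km 5 (Southcross, w=8) → cum 8
  km 10 (Northgate, w=10) → cum 18  ≥ 12.5 → median here
  km 11 (Westmoor, w=5) → cum 23
  km 15 (Eastvale, w=2) → cum 25
Optimal location: km 10.

x = 10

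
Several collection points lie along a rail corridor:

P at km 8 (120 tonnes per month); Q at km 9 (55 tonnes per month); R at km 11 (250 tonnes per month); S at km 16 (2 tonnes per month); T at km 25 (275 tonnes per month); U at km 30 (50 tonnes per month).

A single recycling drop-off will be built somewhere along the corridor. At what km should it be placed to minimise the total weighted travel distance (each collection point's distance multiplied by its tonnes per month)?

For a sum of weighted absolute distances on a line, the optimum is the weighted median (not the mean). Total weight W = 752; half-weight = 376.
Sort by position and accumulate weight:
  km 8 (P, w=120) → cum 120
  km 9 (Q, w=55) → cum 175
  km 11 (R, w=250) → cum 425  ≥ 376 → median here
  km 16 (S, w=2) → cum 427
  km 25 (T, w=275) → cum 702
  km 30 (U, w=50) → cum 752
Optimal location: km 11.

x = 11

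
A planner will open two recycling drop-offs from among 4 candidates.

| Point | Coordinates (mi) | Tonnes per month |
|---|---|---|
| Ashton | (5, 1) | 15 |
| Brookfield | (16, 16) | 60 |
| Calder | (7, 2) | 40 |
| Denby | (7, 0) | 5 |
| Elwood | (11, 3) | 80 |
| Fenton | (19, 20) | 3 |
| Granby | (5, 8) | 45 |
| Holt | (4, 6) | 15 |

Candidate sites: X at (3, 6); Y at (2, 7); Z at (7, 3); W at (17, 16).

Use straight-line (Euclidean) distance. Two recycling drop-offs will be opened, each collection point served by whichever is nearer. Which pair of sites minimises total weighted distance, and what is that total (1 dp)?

Evaluate every pair (each demand assigned to the nearer of the two):
  {Z, W}: total = 796.8
  {X, W}: total = 1242.3
  {Y, W}: total = 1463.6
  {X, Z}: total = 1570.8
  {Y, Z}: total = 1604.4
  {X, Y}: total = 2216.8
Best pair: {Z, W} with total 796.8.

{Z, W}, total 796.8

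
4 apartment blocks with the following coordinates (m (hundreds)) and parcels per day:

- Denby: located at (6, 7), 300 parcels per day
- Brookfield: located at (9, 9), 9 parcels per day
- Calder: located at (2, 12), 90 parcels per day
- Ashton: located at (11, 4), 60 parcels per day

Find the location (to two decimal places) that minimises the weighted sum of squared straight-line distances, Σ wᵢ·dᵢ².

(5.93, 7.63)

The minimiser of Σwᵢ‖p−pᵢ‖² is the weighted centroid p* = (Σwᵢpᵢ)/(Σwᵢ).
Σwᵢ = 459.
Σwᵢxᵢ = 300·6 + 9·9 + 90·2 + 60·11 = 2721.
Σwᵢyᵢ = 300·7 + 9·9 + 90·12 + 60·4 = 3501.
x* = 2721/459 = 5.93, y* = 3501/459 = 7.63.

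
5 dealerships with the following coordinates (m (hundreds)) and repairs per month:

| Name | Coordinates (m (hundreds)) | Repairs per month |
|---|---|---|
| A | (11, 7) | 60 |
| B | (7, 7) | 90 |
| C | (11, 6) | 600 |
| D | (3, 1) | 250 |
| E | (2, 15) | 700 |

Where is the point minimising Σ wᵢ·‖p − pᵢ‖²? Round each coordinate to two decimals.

(5.91, 9.06)

The minimiser of Σwᵢ‖p−pᵢ‖² is the weighted centroid p* = (Σwᵢpᵢ)/(Σwᵢ).
Σwᵢ = 1700.
Σwᵢxᵢ = 60·11 + 90·7 + 600·11 + 250·3 + 700·2 = 10040.
Σwᵢyᵢ = 60·7 + 90·7 + 600·6 + 250·1 + 700·15 = 15400.
x* = 10040/1700 = 5.91, y* = 15400/1700 = 9.06.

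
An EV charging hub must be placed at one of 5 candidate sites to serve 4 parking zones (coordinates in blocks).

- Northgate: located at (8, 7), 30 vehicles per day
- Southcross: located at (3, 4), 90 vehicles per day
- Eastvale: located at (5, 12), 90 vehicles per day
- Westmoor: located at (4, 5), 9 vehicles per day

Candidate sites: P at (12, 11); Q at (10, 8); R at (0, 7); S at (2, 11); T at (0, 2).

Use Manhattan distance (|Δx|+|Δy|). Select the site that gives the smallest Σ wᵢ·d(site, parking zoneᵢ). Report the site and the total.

S, total 1452 blocks

Total weighted distance at each candidate:
  P (12, 11): total = 2526
  Q (10, 8): total = 1971
  R (0, 7): total = 1734
  S (2, 11): total = 1452
  T (0, 2): total = 2253
Minimum is at S with total 1452 blocks.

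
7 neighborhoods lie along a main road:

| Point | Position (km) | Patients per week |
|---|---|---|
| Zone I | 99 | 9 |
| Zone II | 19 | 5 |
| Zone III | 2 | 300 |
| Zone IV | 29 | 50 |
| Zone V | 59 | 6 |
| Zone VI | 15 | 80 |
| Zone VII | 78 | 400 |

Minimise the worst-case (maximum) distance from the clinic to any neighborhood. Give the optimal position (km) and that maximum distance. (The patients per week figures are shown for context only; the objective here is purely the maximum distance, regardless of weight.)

location 50.5, max distance 48.5

The 1-center on a line is the midpoint of the two extreme points: leftmost at 2, rightmost at 99.
Optimal location = (2 + 99)/2 = 50.5; maximum distance = (99 − 2)/2 = 48.5.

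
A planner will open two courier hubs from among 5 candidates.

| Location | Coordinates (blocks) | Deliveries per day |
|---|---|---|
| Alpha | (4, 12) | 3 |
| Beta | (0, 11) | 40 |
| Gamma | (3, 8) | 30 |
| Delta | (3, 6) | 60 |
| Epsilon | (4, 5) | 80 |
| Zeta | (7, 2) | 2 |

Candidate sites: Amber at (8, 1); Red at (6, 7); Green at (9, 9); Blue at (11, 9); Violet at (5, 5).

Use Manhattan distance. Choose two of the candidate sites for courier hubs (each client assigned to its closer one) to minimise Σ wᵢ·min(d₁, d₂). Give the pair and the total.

{Red, Violet}, total 811

Evaluate every pair (each demand assigned to the nearer of the two):
  {Red, Violet}: total = 811
  {Amber, Violet}: total = 878
  {Green, Violet}: total = 884
  {Blue, Violet}: total = 884
  {Amber, Red}: total = 1105
  {Red, Green}: total = 1113
  {Red, Blue}: total = 1113
  {Amber, Green}: total = 1858
  {Green, Blue}: total = 1952
  {Amber, Blue}: total = 2064
Best pair: {Red, Violet} with total 811.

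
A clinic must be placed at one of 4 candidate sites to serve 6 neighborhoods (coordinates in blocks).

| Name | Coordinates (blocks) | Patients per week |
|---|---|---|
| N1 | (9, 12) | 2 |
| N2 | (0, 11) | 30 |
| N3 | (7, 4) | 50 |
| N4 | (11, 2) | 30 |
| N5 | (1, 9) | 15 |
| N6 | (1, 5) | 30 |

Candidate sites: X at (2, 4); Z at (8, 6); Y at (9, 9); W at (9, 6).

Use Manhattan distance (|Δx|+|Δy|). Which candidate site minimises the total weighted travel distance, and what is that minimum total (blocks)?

X, total 1030 blocks

Total weighted distance at each candidate:
  X (2, 4): total = 1030
  Z (8, 6): total = 1154
  Y (9, 9): total = 1436
  W (9, 6): total = 1247
Minimum is at X with total 1030 blocks.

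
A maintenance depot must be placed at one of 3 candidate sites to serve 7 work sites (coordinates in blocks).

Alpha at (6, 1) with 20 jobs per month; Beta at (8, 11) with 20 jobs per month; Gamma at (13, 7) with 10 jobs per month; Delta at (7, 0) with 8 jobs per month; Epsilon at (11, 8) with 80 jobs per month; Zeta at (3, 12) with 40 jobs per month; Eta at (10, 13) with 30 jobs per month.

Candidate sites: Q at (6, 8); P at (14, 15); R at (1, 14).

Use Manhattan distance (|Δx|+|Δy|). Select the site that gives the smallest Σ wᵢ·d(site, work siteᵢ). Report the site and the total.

Q, total 1342 blocks

Total weighted distance at each candidate:
  Q (6, 8): total = 1342
  P (14, 15): total = 2446
  R (1, 14): total = 2650
Minimum is at Q with total 1342 blocks.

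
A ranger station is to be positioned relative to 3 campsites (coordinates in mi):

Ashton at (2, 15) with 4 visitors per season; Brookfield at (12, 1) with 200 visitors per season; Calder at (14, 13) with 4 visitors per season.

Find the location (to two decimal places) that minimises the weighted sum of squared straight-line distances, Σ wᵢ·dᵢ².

(11.85, 1.50)

The minimiser of Σwᵢ‖p−pᵢ‖² is the weighted centroid p* = (Σwᵢpᵢ)/(Σwᵢ).
Σwᵢ = 208.
Σwᵢxᵢ = 4·2 + 200·12 + 4·14 = 2464.
Σwᵢyᵢ = 4·15 + 200·1 + 4·13 = 312.
x* = 2464/208 = 11.85, y* = 312/208 = 1.50.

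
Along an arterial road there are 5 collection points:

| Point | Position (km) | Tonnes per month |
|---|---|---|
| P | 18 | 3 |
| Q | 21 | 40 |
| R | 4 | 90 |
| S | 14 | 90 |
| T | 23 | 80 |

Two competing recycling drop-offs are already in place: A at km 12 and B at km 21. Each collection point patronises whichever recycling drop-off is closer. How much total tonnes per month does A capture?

The indifferent point is the midpoint (12+21)/2 = 16.5; collection points left of it (closer to A at 12) go to A, those right go to B.
  R at 4 (w=90) → A
  S at 14 (w=90) → A
  P at 18 (w=3) → B
  Q at 21 (w=40) → B
  T at 23 (w=80) → B
A captures 180; B captures 123.

180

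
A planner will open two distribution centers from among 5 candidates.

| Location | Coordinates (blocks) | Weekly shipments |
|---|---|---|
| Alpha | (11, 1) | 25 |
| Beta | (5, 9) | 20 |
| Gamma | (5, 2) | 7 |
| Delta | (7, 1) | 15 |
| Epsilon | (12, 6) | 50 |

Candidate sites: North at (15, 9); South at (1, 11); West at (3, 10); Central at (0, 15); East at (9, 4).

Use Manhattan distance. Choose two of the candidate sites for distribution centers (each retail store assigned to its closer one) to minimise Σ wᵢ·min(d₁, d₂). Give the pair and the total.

{West, East}, total 552

Evaluate every pair (each demand assigned to the nearer of the two):
  {West, East}: total = 552
  {South, East}: total = 612
  {North, East}: total = 672
  {Central, East}: total = 672
  {North, West}: total = 925
  {North, South}: total = 1051
  {North, Central}: total = 1159
  {South, West}: total = 1400
  {West, Central}: total = 1400
  {South, Central}: total = 1751
Best pair: {West, East} with total 552.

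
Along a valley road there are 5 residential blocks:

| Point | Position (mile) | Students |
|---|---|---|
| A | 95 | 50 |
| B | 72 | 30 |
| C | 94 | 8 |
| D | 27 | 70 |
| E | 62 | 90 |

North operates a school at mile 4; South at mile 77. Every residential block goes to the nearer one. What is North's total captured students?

70

The indifferent point is the midpoint (4+77)/2 = 40.5; residential blocks left of it (closer to North at 4) go to North, those right go to South.
  D at 27 (w=70) → North
  E at 62 (w=90) → South
  B at 72 (w=30) → South
  C at 94 (w=8) → South
  A at 95 (w=50) → South
North captures 70; South captures 178.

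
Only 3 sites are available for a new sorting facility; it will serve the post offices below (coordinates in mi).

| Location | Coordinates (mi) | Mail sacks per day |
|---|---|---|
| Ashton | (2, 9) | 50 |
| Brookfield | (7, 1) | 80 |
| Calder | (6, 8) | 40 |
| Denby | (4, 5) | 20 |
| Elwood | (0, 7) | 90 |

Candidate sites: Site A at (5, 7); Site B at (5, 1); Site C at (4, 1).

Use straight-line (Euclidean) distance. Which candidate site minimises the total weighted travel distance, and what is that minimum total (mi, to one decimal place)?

Site A, total 1237.5 mi

Total weighted distance at each candidate:
  Site A (5, 7): total = 1237.5
  Site B (5, 1): total = 1655.4
  Site C (4, 1): total = 1672.5
Minimum is at Site A with total 1237.5 mi.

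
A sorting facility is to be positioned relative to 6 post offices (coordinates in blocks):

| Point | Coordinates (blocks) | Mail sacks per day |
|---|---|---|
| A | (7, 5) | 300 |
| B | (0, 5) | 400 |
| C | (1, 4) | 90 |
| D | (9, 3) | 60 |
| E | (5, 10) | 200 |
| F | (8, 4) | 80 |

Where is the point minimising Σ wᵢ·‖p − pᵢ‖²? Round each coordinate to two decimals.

The minimiser of Σwᵢ‖p−pᵢ‖² is the weighted centroid p* = (Σwᵢpᵢ)/(Σwᵢ).
Σwᵢ = 1130.
Σwᵢxᵢ = 300·7 + 400·0 + 90·1 + 60·9 + 200·5 + 80·8 = 4370.
Σwᵢyᵢ = 300·5 + 400·5 + 90·4 + 60·3 + 200·10 + 80·4 = 6360.
x* = 4370/1130 = 3.87, y* = 6360/1130 = 5.63.

(3.87, 5.63)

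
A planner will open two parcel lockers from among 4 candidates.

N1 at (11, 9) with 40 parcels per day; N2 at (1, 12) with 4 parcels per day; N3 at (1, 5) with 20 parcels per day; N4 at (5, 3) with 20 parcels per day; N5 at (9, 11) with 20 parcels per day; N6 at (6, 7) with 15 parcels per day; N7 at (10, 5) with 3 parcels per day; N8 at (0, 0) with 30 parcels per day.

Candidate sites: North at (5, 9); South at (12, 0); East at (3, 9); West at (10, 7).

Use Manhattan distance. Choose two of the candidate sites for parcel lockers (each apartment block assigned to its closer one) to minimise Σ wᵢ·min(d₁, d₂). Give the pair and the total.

{East, West}, total 946

Evaluate every pair (each demand assigned to the nearer of the two):
  {East, West}: total = 946
  {North, West}: total = 999
  {North, East}: total = 1052
  {North, South}: total = 1094
  {South, West}: total = 1102
  {South, East}: total = 1236
Best pair: {East, West} with total 946.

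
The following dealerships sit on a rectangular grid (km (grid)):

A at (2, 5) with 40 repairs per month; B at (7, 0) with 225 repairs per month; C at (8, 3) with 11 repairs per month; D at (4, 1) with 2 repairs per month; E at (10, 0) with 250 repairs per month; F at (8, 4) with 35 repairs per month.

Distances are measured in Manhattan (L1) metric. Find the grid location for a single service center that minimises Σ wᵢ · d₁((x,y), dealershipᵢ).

Manhattan distance separates: Σwᵢ(|x−xᵢ|+|y−yᵢ|) = Σwᵢ|x−xᵢ| + Σwᵢ|y−yᵢ|, so x and y are optimised independently as 1-D weighted medians.
Total weight W = 563; half = 281.5.
x-coordinate, sorted with cumulative weight:
  x=2 (A, w=40) cum 40
  x=4 (D, w=2) cum 42
  x=7 (B, w=225) cum 267
  x=8 (C, w=11) cum 278
  x=8 (F, w=35) cum 313  ← median
  x=10 (E, w=250) cum 563
⇒ x* = 8
y-coordinate, sorted with cumulative weight:
  y=0 (B, w=225) cum 225
  y=0 (E, w=250) cum 475  ← median
  y=1 (D, w=2) cum 477
  y=3 (C, w=11) cum 488
  y=4 (F, w=35) cum 523
  y=5 (A, w=40) cum 563
⇒ y* = 0

(8, 0)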